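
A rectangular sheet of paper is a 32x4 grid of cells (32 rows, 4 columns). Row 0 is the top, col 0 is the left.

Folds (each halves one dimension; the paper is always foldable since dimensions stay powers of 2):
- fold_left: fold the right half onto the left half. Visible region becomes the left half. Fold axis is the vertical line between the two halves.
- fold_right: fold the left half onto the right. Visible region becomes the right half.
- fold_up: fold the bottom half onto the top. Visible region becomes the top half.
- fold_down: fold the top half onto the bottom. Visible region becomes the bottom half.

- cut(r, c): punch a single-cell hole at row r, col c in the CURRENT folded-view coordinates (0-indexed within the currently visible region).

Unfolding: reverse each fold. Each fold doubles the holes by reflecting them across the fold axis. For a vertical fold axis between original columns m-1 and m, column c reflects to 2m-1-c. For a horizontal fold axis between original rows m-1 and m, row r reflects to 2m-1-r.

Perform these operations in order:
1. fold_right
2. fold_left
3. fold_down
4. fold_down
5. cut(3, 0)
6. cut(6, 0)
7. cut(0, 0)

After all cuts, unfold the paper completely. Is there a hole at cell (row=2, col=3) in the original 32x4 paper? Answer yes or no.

Op 1 fold_right: fold axis v@2; visible region now rows[0,32) x cols[2,4) = 32x2
Op 2 fold_left: fold axis v@3; visible region now rows[0,32) x cols[2,3) = 32x1
Op 3 fold_down: fold axis h@16; visible region now rows[16,32) x cols[2,3) = 16x1
Op 4 fold_down: fold axis h@24; visible region now rows[24,32) x cols[2,3) = 8x1
Op 5 cut(3, 0): punch at orig (27,2); cuts so far [(27, 2)]; region rows[24,32) x cols[2,3) = 8x1
Op 6 cut(6, 0): punch at orig (30,2); cuts so far [(27, 2), (30, 2)]; region rows[24,32) x cols[2,3) = 8x1
Op 7 cut(0, 0): punch at orig (24,2); cuts so far [(24, 2), (27, 2), (30, 2)]; region rows[24,32) x cols[2,3) = 8x1
Unfold 1 (reflect across h@24): 6 holes -> [(17, 2), (20, 2), (23, 2), (24, 2), (27, 2), (30, 2)]
Unfold 2 (reflect across h@16): 12 holes -> [(1, 2), (4, 2), (7, 2), (8, 2), (11, 2), (14, 2), (17, 2), (20, 2), (23, 2), (24, 2), (27, 2), (30, 2)]
Unfold 3 (reflect across v@3): 24 holes -> [(1, 2), (1, 3), (4, 2), (4, 3), (7, 2), (7, 3), (8, 2), (8, 3), (11, 2), (11, 3), (14, 2), (14, 3), (17, 2), (17, 3), (20, 2), (20, 3), (23, 2), (23, 3), (24, 2), (24, 3), (27, 2), (27, 3), (30, 2), (30, 3)]
Unfold 4 (reflect across v@2): 48 holes -> [(1, 0), (1, 1), (1, 2), (1, 3), (4, 0), (4, 1), (4, 2), (4, 3), (7, 0), (7, 1), (7, 2), (7, 3), (8, 0), (8, 1), (8, 2), (8, 3), (11, 0), (11, 1), (11, 2), (11, 3), (14, 0), (14, 1), (14, 2), (14, 3), (17, 0), (17, 1), (17, 2), (17, 3), (20, 0), (20, 1), (20, 2), (20, 3), (23, 0), (23, 1), (23, 2), (23, 3), (24, 0), (24, 1), (24, 2), (24, 3), (27, 0), (27, 1), (27, 2), (27, 3), (30, 0), (30, 1), (30, 2), (30, 3)]
Holes: [(1, 0), (1, 1), (1, 2), (1, 3), (4, 0), (4, 1), (4, 2), (4, 3), (7, 0), (7, 1), (7, 2), (7, 3), (8, 0), (8, 1), (8, 2), (8, 3), (11, 0), (11, 1), (11, 2), (11, 3), (14, 0), (14, 1), (14, 2), (14, 3), (17, 0), (17, 1), (17, 2), (17, 3), (20, 0), (20, 1), (20, 2), (20, 3), (23, 0), (23, 1), (23, 2), (23, 3), (24, 0), (24, 1), (24, 2), (24, 3), (27, 0), (27, 1), (27, 2), (27, 3), (30, 0), (30, 1), (30, 2), (30, 3)]

Answer: no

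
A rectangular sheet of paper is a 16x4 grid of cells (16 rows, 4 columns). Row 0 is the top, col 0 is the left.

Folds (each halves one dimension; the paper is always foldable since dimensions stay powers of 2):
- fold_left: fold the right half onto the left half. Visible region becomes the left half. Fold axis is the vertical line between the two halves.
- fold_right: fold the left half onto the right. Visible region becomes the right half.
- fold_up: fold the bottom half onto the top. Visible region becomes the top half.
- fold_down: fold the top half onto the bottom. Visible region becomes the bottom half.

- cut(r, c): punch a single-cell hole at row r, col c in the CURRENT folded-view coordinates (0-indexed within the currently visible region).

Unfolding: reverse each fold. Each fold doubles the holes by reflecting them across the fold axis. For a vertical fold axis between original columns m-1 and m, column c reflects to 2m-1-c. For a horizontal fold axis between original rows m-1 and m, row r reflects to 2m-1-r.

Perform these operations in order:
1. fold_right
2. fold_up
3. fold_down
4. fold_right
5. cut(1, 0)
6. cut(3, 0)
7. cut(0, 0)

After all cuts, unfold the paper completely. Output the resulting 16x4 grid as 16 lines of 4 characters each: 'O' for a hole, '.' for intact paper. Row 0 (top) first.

Answer: OOOO
....
OOOO
OOOO
OOOO
OOOO
....
OOOO
OOOO
....
OOOO
OOOO
OOOO
OOOO
....
OOOO

Derivation:
Op 1 fold_right: fold axis v@2; visible region now rows[0,16) x cols[2,4) = 16x2
Op 2 fold_up: fold axis h@8; visible region now rows[0,8) x cols[2,4) = 8x2
Op 3 fold_down: fold axis h@4; visible region now rows[4,8) x cols[2,4) = 4x2
Op 4 fold_right: fold axis v@3; visible region now rows[4,8) x cols[3,4) = 4x1
Op 5 cut(1, 0): punch at orig (5,3); cuts so far [(5, 3)]; region rows[4,8) x cols[3,4) = 4x1
Op 6 cut(3, 0): punch at orig (7,3); cuts so far [(5, 3), (7, 3)]; region rows[4,8) x cols[3,4) = 4x1
Op 7 cut(0, 0): punch at orig (4,3); cuts so far [(4, 3), (5, 3), (7, 3)]; region rows[4,8) x cols[3,4) = 4x1
Unfold 1 (reflect across v@3): 6 holes -> [(4, 2), (4, 3), (5, 2), (5, 3), (7, 2), (7, 3)]
Unfold 2 (reflect across h@4): 12 holes -> [(0, 2), (0, 3), (2, 2), (2, 3), (3, 2), (3, 3), (4, 2), (4, 3), (5, 2), (5, 3), (7, 2), (7, 3)]
Unfold 3 (reflect across h@8): 24 holes -> [(0, 2), (0, 3), (2, 2), (2, 3), (3, 2), (3, 3), (4, 2), (4, 3), (5, 2), (5, 3), (7, 2), (7, 3), (8, 2), (8, 3), (10, 2), (10, 3), (11, 2), (11, 3), (12, 2), (12, 3), (13, 2), (13, 3), (15, 2), (15, 3)]
Unfold 4 (reflect across v@2): 48 holes -> [(0, 0), (0, 1), (0, 2), (0, 3), (2, 0), (2, 1), (2, 2), (2, 3), (3, 0), (3, 1), (3, 2), (3, 3), (4, 0), (4, 1), (4, 2), (4, 3), (5, 0), (5, 1), (5, 2), (5, 3), (7, 0), (7, 1), (7, 2), (7, 3), (8, 0), (8, 1), (8, 2), (8, 3), (10, 0), (10, 1), (10, 2), (10, 3), (11, 0), (11, 1), (11, 2), (11, 3), (12, 0), (12, 1), (12, 2), (12, 3), (13, 0), (13, 1), (13, 2), (13, 3), (15, 0), (15, 1), (15, 2), (15, 3)]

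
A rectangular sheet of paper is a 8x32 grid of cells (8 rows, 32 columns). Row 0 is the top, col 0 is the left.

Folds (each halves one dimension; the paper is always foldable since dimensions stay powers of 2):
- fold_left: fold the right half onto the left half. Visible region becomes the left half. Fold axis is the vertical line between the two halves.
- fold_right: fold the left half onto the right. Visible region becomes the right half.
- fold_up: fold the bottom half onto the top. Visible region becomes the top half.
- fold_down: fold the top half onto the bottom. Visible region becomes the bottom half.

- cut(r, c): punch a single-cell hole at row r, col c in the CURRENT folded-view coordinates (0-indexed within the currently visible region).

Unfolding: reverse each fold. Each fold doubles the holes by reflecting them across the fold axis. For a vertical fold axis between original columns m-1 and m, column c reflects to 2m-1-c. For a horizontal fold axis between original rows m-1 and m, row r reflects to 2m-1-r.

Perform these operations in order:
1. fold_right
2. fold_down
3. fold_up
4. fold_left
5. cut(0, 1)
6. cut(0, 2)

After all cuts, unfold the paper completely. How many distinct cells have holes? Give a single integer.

Answer: 32

Derivation:
Op 1 fold_right: fold axis v@16; visible region now rows[0,8) x cols[16,32) = 8x16
Op 2 fold_down: fold axis h@4; visible region now rows[4,8) x cols[16,32) = 4x16
Op 3 fold_up: fold axis h@6; visible region now rows[4,6) x cols[16,32) = 2x16
Op 4 fold_left: fold axis v@24; visible region now rows[4,6) x cols[16,24) = 2x8
Op 5 cut(0, 1): punch at orig (4,17); cuts so far [(4, 17)]; region rows[4,6) x cols[16,24) = 2x8
Op 6 cut(0, 2): punch at orig (4,18); cuts so far [(4, 17), (4, 18)]; region rows[4,6) x cols[16,24) = 2x8
Unfold 1 (reflect across v@24): 4 holes -> [(4, 17), (4, 18), (4, 29), (4, 30)]
Unfold 2 (reflect across h@6): 8 holes -> [(4, 17), (4, 18), (4, 29), (4, 30), (7, 17), (7, 18), (7, 29), (7, 30)]
Unfold 3 (reflect across h@4): 16 holes -> [(0, 17), (0, 18), (0, 29), (0, 30), (3, 17), (3, 18), (3, 29), (3, 30), (4, 17), (4, 18), (4, 29), (4, 30), (7, 17), (7, 18), (7, 29), (7, 30)]
Unfold 4 (reflect across v@16): 32 holes -> [(0, 1), (0, 2), (0, 13), (0, 14), (0, 17), (0, 18), (0, 29), (0, 30), (3, 1), (3, 2), (3, 13), (3, 14), (3, 17), (3, 18), (3, 29), (3, 30), (4, 1), (4, 2), (4, 13), (4, 14), (4, 17), (4, 18), (4, 29), (4, 30), (7, 1), (7, 2), (7, 13), (7, 14), (7, 17), (7, 18), (7, 29), (7, 30)]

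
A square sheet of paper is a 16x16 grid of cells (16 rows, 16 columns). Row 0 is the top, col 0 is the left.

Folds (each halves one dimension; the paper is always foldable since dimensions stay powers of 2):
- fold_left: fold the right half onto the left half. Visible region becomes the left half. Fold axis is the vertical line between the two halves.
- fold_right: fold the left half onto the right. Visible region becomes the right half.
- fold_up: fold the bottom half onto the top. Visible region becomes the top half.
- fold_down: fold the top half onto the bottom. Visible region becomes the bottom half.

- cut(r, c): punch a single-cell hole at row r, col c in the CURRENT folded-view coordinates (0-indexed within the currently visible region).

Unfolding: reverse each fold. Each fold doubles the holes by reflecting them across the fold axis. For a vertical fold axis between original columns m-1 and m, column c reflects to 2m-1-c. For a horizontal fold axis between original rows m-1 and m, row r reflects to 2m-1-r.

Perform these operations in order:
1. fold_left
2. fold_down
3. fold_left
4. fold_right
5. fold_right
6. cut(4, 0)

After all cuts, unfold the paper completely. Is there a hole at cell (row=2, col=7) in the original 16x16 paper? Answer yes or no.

Answer: no

Derivation:
Op 1 fold_left: fold axis v@8; visible region now rows[0,16) x cols[0,8) = 16x8
Op 2 fold_down: fold axis h@8; visible region now rows[8,16) x cols[0,8) = 8x8
Op 3 fold_left: fold axis v@4; visible region now rows[8,16) x cols[0,4) = 8x4
Op 4 fold_right: fold axis v@2; visible region now rows[8,16) x cols[2,4) = 8x2
Op 5 fold_right: fold axis v@3; visible region now rows[8,16) x cols[3,4) = 8x1
Op 6 cut(4, 0): punch at orig (12,3); cuts so far [(12, 3)]; region rows[8,16) x cols[3,4) = 8x1
Unfold 1 (reflect across v@3): 2 holes -> [(12, 2), (12, 3)]
Unfold 2 (reflect across v@2): 4 holes -> [(12, 0), (12, 1), (12, 2), (12, 3)]
Unfold 3 (reflect across v@4): 8 holes -> [(12, 0), (12, 1), (12, 2), (12, 3), (12, 4), (12, 5), (12, 6), (12, 7)]
Unfold 4 (reflect across h@8): 16 holes -> [(3, 0), (3, 1), (3, 2), (3, 3), (3, 4), (3, 5), (3, 6), (3, 7), (12, 0), (12, 1), (12, 2), (12, 3), (12, 4), (12, 5), (12, 6), (12, 7)]
Unfold 5 (reflect across v@8): 32 holes -> [(3, 0), (3, 1), (3, 2), (3, 3), (3, 4), (3, 5), (3, 6), (3, 7), (3, 8), (3, 9), (3, 10), (3, 11), (3, 12), (3, 13), (3, 14), (3, 15), (12, 0), (12, 1), (12, 2), (12, 3), (12, 4), (12, 5), (12, 6), (12, 7), (12, 8), (12, 9), (12, 10), (12, 11), (12, 12), (12, 13), (12, 14), (12, 15)]
Holes: [(3, 0), (3, 1), (3, 2), (3, 3), (3, 4), (3, 5), (3, 6), (3, 7), (3, 8), (3, 9), (3, 10), (3, 11), (3, 12), (3, 13), (3, 14), (3, 15), (12, 0), (12, 1), (12, 2), (12, 3), (12, 4), (12, 5), (12, 6), (12, 7), (12, 8), (12, 9), (12, 10), (12, 11), (12, 12), (12, 13), (12, 14), (12, 15)]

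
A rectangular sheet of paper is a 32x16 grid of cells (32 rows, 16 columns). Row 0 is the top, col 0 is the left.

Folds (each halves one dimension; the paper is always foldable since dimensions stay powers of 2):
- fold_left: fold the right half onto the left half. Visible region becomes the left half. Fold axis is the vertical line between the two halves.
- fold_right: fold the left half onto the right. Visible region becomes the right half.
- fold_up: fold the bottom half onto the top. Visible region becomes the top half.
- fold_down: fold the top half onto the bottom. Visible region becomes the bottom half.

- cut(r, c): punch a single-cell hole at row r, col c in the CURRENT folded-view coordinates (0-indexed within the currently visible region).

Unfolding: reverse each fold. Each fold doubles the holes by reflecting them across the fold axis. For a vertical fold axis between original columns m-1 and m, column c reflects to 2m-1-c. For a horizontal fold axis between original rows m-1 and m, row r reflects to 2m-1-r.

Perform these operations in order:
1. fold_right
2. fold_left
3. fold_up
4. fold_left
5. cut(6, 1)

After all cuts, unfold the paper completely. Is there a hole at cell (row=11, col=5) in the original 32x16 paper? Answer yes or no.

Op 1 fold_right: fold axis v@8; visible region now rows[0,32) x cols[8,16) = 32x8
Op 2 fold_left: fold axis v@12; visible region now rows[0,32) x cols[8,12) = 32x4
Op 3 fold_up: fold axis h@16; visible region now rows[0,16) x cols[8,12) = 16x4
Op 4 fold_left: fold axis v@10; visible region now rows[0,16) x cols[8,10) = 16x2
Op 5 cut(6, 1): punch at orig (6,9); cuts so far [(6, 9)]; region rows[0,16) x cols[8,10) = 16x2
Unfold 1 (reflect across v@10): 2 holes -> [(6, 9), (6, 10)]
Unfold 2 (reflect across h@16): 4 holes -> [(6, 9), (6, 10), (25, 9), (25, 10)]
Unfold 3 (reflect across v@12): 8 holes -> [(6, 9), (6, 10), (6, 13), (6, 14), (25, 9), (25, 10), (25, 13), (25, 14)]
Unfold 4 (reflect across v@8): 16 holes -> [(6, 1), (6, 2), (6, 5), (6, 6), (6, 9), (6, 10), (6, 13), (6, 14), (25, 1), (25, 2), (25, 5), (25, 6), (25, 9), (25, 10), (25, 13), (25, 14)]
Holes: [(6, 1), (6, 2), (6, 5), (6, 6), (6, 9), (6, 10), (6, 13), (6, 14), (25, 1), (25, 2), (25, 5), (25, 6), (25, 9), (25, 10), (25, 13), (25, 14)]

Answer: no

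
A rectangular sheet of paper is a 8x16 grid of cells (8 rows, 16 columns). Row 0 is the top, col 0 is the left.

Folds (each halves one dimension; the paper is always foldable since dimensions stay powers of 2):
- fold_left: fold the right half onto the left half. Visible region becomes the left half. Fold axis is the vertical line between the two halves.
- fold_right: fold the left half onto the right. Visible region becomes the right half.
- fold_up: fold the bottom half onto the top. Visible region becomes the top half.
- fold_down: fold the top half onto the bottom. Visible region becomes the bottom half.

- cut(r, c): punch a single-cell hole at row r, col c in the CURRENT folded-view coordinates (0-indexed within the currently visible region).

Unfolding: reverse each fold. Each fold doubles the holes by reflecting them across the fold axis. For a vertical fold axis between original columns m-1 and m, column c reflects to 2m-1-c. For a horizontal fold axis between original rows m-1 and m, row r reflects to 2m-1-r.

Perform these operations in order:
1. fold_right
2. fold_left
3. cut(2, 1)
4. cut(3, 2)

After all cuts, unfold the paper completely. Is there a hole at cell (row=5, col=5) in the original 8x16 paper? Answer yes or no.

Answer: no

Derivation:
Op 1 fold_right: fold axis v@8; visible region now rows[0,8) x cols[8,16) = 8x8
Op 2 fold_left: fold axis v@12; visible region now rows[0,8) x cols[8,12) = 8x4
Op 3 cut(2, 1): punch at orig (2,9); cuts so far [(2, 9)]; region rows[0,8) x cols[8,12) = 8x4
Op 4 cut(3, 2): punch at orig (3,10); cuts so far [(2, 9), (3, 10)]; region rows[0,8) x cols[8,12) = 8x4
Unfold 1 (reflect across v@12): 4 holes -> [(2, 9), (2, 14), (3, 10), (3, 13)]
Unfold 2 (reflect across v@8): 8 holes -> [(2, 1), (2, 6), (2, 9), (2, 14), (3, 2), (3, 5), (3, 10), (3, 13)]
Holes: [(2, 1), (2, 6), (2, 9), (2, 14), (3, 2), (3, 5), (3, 10), (3, 13)]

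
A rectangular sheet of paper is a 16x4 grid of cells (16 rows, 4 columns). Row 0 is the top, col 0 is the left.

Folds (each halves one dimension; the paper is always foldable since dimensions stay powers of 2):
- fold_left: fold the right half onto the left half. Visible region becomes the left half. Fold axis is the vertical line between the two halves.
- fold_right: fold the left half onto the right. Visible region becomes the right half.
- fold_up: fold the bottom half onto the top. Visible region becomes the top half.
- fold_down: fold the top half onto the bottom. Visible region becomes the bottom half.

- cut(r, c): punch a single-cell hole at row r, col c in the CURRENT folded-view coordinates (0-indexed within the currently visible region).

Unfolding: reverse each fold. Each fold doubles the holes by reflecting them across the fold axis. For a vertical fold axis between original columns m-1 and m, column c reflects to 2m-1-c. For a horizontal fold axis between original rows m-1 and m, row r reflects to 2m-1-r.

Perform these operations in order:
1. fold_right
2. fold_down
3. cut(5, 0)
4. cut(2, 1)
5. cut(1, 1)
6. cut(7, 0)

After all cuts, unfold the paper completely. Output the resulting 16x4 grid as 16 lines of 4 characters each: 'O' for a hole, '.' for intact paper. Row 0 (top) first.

Answer: .OO.
....
.OO.
....
....
O..O
O..O
....
....
O..O
O..O
....
....
.OO.
....
.OO.

Derivation:
Op 1 fold_right: fold axis v@2; visible region now rows[0,16) x cols[2,4) = 16x2
Op 2 fold_down: fold axis h@8; visible region now rows[8,16) x cols[2,4) = 8x2
Op 3 cut(5, 0): punch at orig (13,2); cuts so far [(13, 2)]; region rows[8,16) x cols[2,4) = 8x2
Op 4 cut(2, 1): punch at orig (10,3); cuts so far [(10, 3), (13, 2)]; region rows[8,16) x cols[2,4) = 8x2
Op 5 cut(1, 1): punch at orig (9,3); cuts so far [(9, 3), (10, 3), (13, 2)]; region rows[8,16) x cols[2,4) = 8x2
Op 6 cut(7, 0): punch at orig (15,2); cuts so far [(9, 3), (10, 3), (13, 2), (15, 2)]; region rows[8,16) x cols[2,4) = 8x2
Unfold 1 (reflect across h@8): 8 holes -> [(0, 2), (2, 2), (5, 3), (6, 3), (9, 3), (10, 3), (13, 2), (15, 2)]
Unfold 2 (reflect across v@2): 16 holes -> [(0, 1), (0, 2), (2, 1), (2, 2), (5, 0), (5, 3), (6, 0), (6, 3), (9, 0), (9, 3), (10, 0), (10, 3), (13, 1), (13, 2), (15, 1), (15, 2)]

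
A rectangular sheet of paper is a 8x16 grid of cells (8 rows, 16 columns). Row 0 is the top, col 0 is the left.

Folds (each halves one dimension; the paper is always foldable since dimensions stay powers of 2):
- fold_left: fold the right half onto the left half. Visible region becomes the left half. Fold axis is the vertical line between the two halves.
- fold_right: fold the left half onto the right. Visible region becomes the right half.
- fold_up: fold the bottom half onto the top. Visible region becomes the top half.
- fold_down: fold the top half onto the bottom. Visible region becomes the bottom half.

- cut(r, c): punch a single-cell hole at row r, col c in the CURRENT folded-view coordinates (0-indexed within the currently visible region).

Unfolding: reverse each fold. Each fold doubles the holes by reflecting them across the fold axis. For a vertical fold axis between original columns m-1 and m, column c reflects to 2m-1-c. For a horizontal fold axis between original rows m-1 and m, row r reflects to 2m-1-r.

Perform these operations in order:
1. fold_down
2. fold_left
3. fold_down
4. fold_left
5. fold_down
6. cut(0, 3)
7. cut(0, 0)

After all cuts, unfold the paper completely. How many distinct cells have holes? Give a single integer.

Op 1 fold_down: fold axis h@4; visible region now rows[4,8) x cols[0,16) = 4x16
Op 2 fold_left: fold axis v@8; visible region now rows[4,8) x cols[0,8) = 4x8
Op 3 fold_down: fold axis h@6; visible region now rows[6,8) x cols[0,8) = 2x8
Op 4 fold_left: fold axis v@4; visible region now rows[6,8) x cols[0,4) = 2x4
Op 5 fold_down: fold axis h@7; visible region now rows[7,8) x cols[0,4) = 1x4
Op 6 cut(0, 3): punch at orig (7,3); cuts so far [(7, 3)]; region rows[7,8) x cols[0,4) = 1x4
Op 7 cut(0, 0): punch at orig (7,0); cuts so far [(7, 0), (7, 3)]; region rows[7,8) x cols[0,4) = 1x4
Unfold 1 (reflect across h@7): 4 holes -> [(6, 0), (6, 3), (7, 0), (7, 3)]
Unfold 2 (reflect across v@4): 8 holes -> [(6, 0), (6, 3), (6, 4), (6, 7), (7, 0), (7, 3), (7, 4), (7, 7)]
Unfold 3 (reflect across h@6): 16 holes -> [(4, 0), (4, 3), (4, 4), (4, 7), (5, 0), (5, 3), (5, 4), (5, 7), (6, 0), (6, 3), (6, 4), (6, 7), (7, 0), (7, 3), (7, 4), (7, 7)]
Unfold 4 (reflect across v@8): 32 holes -> [(4, 0), (4, 3), (4, 4), (4, 7), (4, 8), (4, 11), (4, 12), (4, 15), (5, 0), (5, 3), (5, 4), (5, 7), (5, 8), (5, 11), (5, 12), (5, 15), (6, 0), (6, 3), (6, 4), (6, 7), (6, 8), (6, 11), (6, 12), (6, 15), (7, 0), (7, 3), (7, 4), (7, 7), (7, 8), (7, 11), (7, 12), (7, 15)]
Unfold 5 (reflect across h@4): 64 holes -> [(0, 0), (0, 3), (0, 4), (0, 7), (0, 8), (0, 11), (0, 12), (0, 15), (1, 0), (1, 3), (1, 4), (1, 7), (1, 8), (1, 11), (1, 12), (1, 15), (2, 0), (2, 3), (2, 4), (2, 7), (2, 8), (2, 11), (2, 12), (2, 15), (3, 0), (3, 3), (3, 4), (3, 7), (3, 8), (3, 11), (3, 12), (3, 15), (4, 0), (4, 3), (4, 4), (4, 7), (4, 8), (4, 11), (4, 12), (4, 15), (5, 0), (5, 3), (5, 4), (5, 7), (5, 8), (5, 11), (5, 12), (5, 15), (6, 0), (6, 3), (6, 4), (6, 7), (6, 8), (6, 11), (6, 12), (6, 15), (7, 0), (7, 3), (7, 4), (7, 7), (7, 8), (7, 11), (7, 12), (7, 15)]

Answer: 64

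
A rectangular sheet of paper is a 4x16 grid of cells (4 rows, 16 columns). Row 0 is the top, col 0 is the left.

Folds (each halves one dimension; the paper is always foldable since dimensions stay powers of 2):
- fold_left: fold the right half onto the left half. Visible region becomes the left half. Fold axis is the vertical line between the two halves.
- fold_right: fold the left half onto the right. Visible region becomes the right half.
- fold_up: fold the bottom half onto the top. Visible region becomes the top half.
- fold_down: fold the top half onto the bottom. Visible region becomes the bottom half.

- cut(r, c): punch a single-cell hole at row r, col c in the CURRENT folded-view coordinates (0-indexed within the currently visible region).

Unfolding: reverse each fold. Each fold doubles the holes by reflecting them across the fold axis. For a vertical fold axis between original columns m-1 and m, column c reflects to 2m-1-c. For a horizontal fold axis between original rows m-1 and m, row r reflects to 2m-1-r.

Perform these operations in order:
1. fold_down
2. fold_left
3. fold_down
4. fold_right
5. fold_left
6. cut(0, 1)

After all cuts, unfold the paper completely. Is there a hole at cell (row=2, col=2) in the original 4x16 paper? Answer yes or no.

Op 1 fold_down: fold axis h@2; visible region now rows[2,4) x cols[0,16) = 2x16
Op 2 fold_left: fold axis v@8; visible region now rows[2,4) x cols[0,8) = 2x8
Op 3 fold_down: fold axis h@3; visible region now rows[3,4) x cols[0,8) = 1x8
Op 4 fold_right: fold axis v@4; visible region now rows[3,4) x cols[4,8) = 1x4
Op 5 fold_left: fold axis v@6; visible region now rows[3,4) x cols[4,6) = 1x2
Op 6 cut(0, 1): punch at orig (3,5); cuts so far [(3, 5)]; region rows[3,4) x cols[4,6) = 1x2
Unfold 1 (reflect across v@6): 2 holes -> [(3, 5), (3, 6)]
Unfold 2 (reflect across v@4): 4 holes -> [(3, 1), (3, 2), (3, 5), (3, 6)]
Unfold 3 (reflect across h@3): 8 holes -> [(2, 1), (2, 2), (2, 5), (2, 6), (3, 1), (3, 2), (3, 5), (3, 6)]
Unfold 4 (reflect across v@8): 16 holes -> [(2, 1), (2, 2), (2, 5), (2, 6), (2, 9), (2, 10), (2, 13), (2, 14), (3, 1), (3, 2), (3, 5), (3, 6), (3, 9), (3, 10), (3, 13), (3, 14)]
Unfold 5 (reflect across h@2): 32 holes -> [(0, 1), (0, 2), (0, 5), (0, 6), (0, 9), (0, 10), (0, 13), (0, 14), (1, 1), (1, 2), (1, 5), (1, 6), (1, 9), (1, 10), (1, 13), (1, 14), (2, 1), (2, 2), (2, 5), (2, 6), (2, 9), (2, 10), (2, 13), (2, 14), (3, 1), (3, 2), (3, 5), (3, 6), (3, 9), (3, 10), (3, 13), (3, 14)]
Holes: [(0, 1), (0, 2), (0, 5), (0, 6), (0, 9), (0, 10), (0, 13), (0, 14), (1, 1), (1, 2), (1, 5), (1, 6), (1, 9), (1, 10), (1, 13), (1, 14), (2, 1), (2, 2), (2, 5), (2, 6), (2, 9), (2, 10), (2, 13), (2, 14), (3, 1), (3, 2), (3, 5), (3, 6), (3, 9), (3, 10), (3, 13), (3, 14)]

Answer: yes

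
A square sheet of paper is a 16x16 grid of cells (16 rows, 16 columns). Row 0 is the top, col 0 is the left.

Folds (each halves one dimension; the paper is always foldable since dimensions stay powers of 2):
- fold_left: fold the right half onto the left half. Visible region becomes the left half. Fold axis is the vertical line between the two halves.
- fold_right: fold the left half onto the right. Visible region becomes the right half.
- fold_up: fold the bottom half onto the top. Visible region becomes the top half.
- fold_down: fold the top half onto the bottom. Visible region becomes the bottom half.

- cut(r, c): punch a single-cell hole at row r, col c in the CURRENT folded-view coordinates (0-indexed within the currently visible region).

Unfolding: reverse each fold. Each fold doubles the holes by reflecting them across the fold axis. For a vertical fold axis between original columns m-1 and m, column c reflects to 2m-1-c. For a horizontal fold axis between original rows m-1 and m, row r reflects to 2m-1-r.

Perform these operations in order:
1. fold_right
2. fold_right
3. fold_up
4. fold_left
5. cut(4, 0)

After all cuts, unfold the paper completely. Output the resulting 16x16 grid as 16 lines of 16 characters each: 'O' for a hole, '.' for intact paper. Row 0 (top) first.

Op 1 fold_right: fold axis v@8; visible region now rows[0,16) x cols[8,16) = 16x8
Op 2 fold_right: fold axis v@12; visible region now rows[0,16) x cols[12,16) = 16x4
Op 3 fold_up: fold axis h@8; visible region now rows[0,8) x cols[12,16) = 8x4
Op 4 fold_left: fold axis v@14; visible region now rows[0,8) x cols[12,14) = 8x2
Op 5 cut(4, 0): punch at orig (4,12); cuts so far [(4, 12)]; region rows[0,8) x cols[12,14) = 8x2
Unfold 1 (reflect across v@14): 2 holes -> [(4, 12), (4, 15)]
Unfold 2 (reflect across h@8): 4 holes -> [(4, 12), (4, 15), (11, 12), (11, 15)]
Unfold 3 (reflect across v@12): 8 holes -> [(4, 8), (4, 11), (4, 12), (4, 15), (11, 8), (11, 11), (11, 12), (11, 15)]
Unfold 4 (reflect across v@8): 16 holes -> [(4, 0), (4, 3), (4, 4), (4, 7), (4, 8), (4, 11), (4, 12), (4, 15), (11, 0), (11, 3), (11, 4), (11, 7), (11, 8), (11, 11), (11, 12), (11, 15)]

Answer: ................
................
................
................
O..OO..OO..OO..O
................
................
................
................
................
................
O..OO..OO..OO..O
................
................
................
................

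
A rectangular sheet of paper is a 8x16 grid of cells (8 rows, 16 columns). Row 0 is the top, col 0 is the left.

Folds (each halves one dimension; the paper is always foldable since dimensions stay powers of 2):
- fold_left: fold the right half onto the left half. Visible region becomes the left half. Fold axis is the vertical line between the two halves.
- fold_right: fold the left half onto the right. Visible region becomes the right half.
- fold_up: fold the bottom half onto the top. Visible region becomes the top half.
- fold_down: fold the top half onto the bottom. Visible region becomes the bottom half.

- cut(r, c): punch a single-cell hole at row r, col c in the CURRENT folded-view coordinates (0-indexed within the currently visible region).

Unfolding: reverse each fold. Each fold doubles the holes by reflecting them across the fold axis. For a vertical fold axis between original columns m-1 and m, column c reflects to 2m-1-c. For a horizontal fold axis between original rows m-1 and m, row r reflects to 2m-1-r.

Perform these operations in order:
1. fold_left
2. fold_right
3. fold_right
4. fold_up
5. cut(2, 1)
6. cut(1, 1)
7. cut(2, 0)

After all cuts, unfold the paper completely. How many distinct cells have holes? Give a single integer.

Answer: 48

Derivation:
Op 1 fold_left: fold axis v@8; visible region now rows[0,8) x cols[0,8) = 8x8
Op 2 fold_right: fold axis v@4; visible region now rows[0,8) x cols[4,8) = 8x4
Op 3 fold_right: fold axis v@6; visible region now rows[0,8) x cols[6,8) = 8x2
Op 4 fold_up: fold axis h@4; visible region now rows[0,4) x cols[6,8) = 4x2
Op 5 cut(2, 1): punch at orig (2,7); cuts so far [(2, 7)]; region rows[0,4) x cols[6,8) = 4x2
Op 6 cut(1, 1): punch at orig (1,7); cuts so far [(1, 7), (2, 7)]; region rows[0,4) x cols[6,8) = 4x2
Op 7 cut(2, 0): punch at orig (2,6); cuts so far [(1, 7), (2, 6), (2, 7)]; region rows[0,4) x cols[6,8) = 4x2
Unfold 1 (reflect across h@4): 6 holes -> [(1, 7), (2, 6), (2, 7), (5, 6), (5, 7), (6, 7)]
Unfold 2 (reflect across v@6): 12 holes -> [(1, 4), (1, 7), (2, 4), (2, 5), (2, 6), (2, 7), (5, 4), (5, 5), (5, 6), (5, 7), (6, 4), (6, 7)]
Unfold 3 (reflect across v@4): 24 holes -> [(1, 0), (1, 3), (1, 4), (1, 7), (2, 0), (2, 1), (2, 2), (2, 3), (2, 4), (2, 5), (2, 6), (2, 7), (5, 0), (5, 1), (5, 2), (5, 3), (5, 4), (5, 5), (5, 6), (5, 7), (6, 0), (6, 3), (6, 4), (6, 7)]
Unfold 4 (reflect across v@8): 48 holes -> [(1, 0), (1, 3), (1, 4), (1, 7), (1, 8), (1, 11), (1, 12), (1, 15), (2, 0), (2, 1), (2, 2), (2, 3), (2, 4), (2, 5), (2, 6), (2, 7), (2, 8), (2, 9), (2, 10), (2, 11), (2, 12), (2, 13), (2, 14), (2, 15), (5, 0), (5, 1), (5, 2), (5, 3), (5, 4), (5, 5), (5, 6), (5, 7), (5, 8), (5, 9), (5, 10), (5, 11), (5, 12), (5, 13), (5, 14), (5, 15), (6, 0), (6, 3), (6, 4), (6, 7), (6, 8), (6, 11), (6, 12), (6, 15)]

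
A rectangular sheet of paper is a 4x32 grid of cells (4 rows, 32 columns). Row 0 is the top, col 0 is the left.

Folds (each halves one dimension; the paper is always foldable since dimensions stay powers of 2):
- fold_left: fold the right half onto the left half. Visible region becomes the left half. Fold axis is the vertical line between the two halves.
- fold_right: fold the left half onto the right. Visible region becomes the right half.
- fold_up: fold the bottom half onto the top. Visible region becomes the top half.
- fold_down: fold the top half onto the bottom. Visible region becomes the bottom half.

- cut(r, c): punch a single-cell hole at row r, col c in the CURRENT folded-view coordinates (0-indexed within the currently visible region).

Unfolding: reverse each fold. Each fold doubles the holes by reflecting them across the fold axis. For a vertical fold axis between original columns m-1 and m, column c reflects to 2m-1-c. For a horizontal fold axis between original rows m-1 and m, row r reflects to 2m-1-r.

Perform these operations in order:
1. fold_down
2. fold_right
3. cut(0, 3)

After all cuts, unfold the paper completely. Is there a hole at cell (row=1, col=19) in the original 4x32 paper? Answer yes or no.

Op 1 fold_down: fold axis h@2; visible region now rows[2,4) x cols[0,32) = 2x32
Op 2 fold_right: fold axis v@16; visible region now rows[2,4) x cols[16,32) = 2x16
Op 3 cut(0, 3): punch at orig (2,19); cuts so far [(2, 19)]; region rows[2,4) x cols[16,32) = 2x16
Unfold 1 (reflect across v@16): 2 holes -> [(2, 12), (2, 19)]
Unfold 2 (reflect across h@2): 4 holes -> [(1, 12), (1, 19), (2, 12), (2, 19)]
Holes: [(1, 12), (1, 19), (2, 12), (2, 19)]

Answer: yes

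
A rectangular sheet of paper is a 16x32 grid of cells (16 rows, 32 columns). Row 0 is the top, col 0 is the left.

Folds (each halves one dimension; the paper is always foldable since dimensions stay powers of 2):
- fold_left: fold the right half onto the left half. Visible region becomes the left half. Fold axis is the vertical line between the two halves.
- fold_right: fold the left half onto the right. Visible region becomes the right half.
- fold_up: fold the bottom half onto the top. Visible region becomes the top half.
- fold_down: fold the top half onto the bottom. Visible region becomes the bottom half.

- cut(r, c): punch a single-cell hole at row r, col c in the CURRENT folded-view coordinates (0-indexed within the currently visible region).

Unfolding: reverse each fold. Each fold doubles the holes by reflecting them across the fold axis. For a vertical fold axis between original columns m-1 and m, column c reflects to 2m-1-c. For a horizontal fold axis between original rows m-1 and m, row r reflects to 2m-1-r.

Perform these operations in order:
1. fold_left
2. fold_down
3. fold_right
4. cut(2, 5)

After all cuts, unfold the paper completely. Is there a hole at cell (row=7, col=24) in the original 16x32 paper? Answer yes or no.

Answer: no

Derivation:
Op 1 fold_left: fold axis v@16; visible region now rows[0,16) x cols[0,16) = 16x16
Op 2 fold_down: fold axis h@8; visible region now rows[8,16) x cols[0,16) = 8x16
Op 3 fold_right: fold axis v@8; visible region now rows[8,16) x cols[8,16) = 8x8
Op 4 cut(2, 5): punch at orig (10,13); cuts so far [(10, 13)]; region rows[8,16) x cols[8,16) = 8x8
Unfold 1 (reflect across v@8): 2 holes -> [(10, 2), (10, 13)]
Unfold 2 (reflect across h@8): 4 holes -> [(5, 2), (5, 13), (10, 2), (10, 13)]
Unfold 3 (reflect across v@16): 8 holes -> [(5, 2), (5, 13), (5, 18), (5, 29), (10, 2), (10, 13), (10, 18), (10, 29)]
Holes: [(5, 2), (5, 13), (5, 18), (5, 29), (10, 2), (10, 13), (10, 18), (10, 29)]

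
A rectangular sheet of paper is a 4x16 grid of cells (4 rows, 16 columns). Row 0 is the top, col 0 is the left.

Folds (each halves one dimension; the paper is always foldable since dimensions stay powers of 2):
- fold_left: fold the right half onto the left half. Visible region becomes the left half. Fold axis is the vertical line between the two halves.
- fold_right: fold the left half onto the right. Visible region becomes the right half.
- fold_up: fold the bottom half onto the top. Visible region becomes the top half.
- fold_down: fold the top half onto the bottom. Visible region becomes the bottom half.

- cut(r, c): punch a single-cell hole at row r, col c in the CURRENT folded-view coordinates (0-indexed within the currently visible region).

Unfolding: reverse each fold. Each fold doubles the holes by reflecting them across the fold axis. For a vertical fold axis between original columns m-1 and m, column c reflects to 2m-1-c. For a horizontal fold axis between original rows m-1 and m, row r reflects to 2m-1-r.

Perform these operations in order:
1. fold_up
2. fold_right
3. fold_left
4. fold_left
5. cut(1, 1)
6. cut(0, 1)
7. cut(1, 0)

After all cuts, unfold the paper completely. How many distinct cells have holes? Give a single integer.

Answer: 48

Derivation:
Op 1 fold_up: fold axis h@2; visible region now rows[0,2) x cols[0,16) = 2x16
Op 2 fold_right: fold axis v@8; visible region now rows[0,2) x cols[8,16) = 2x8
Op 3 fold_left: fold axis v@12; visible region now rows[0,2) x cols[8,12) = 2x4
Op 4 fold_left: fold axis v@10; visible region now rows[0,2) x cols[8,10) = 2x2
Op 5 cut(1, 1): punch at orig (1,9); cuts so far [(1, 9)]; region rows[0,2) x cols[8,10) = 2x2
Op 6 cut(0, 1): punch at orig (0,9); cuts so far [(0, 9), (1, 9)]; region rows[0,2) x cols[8,10) = 2x2
Op 7 cut(1, 0): punch at orig (1,8); cuts so far [(0, 9), (1, 8), (1, 9)]; region rows[0,2) x cols[8,10) = 2x2
Unfold 1 (reflect across v@10): 6 holes -> [(0, 9), (0, 10), (1, 8), (1, 9), (1, 10), (1, 11)]
Unfold 2 (reflect across v@12): 12 holes -> [(0, 9), (0, 10), (0, 13), (0, 14), (1, 8), (1, 9), (1, 10), (1, 11), (1, 12), (1, 13), (1, 14), (1, 15)]
Unfold 3 (reflect across v@8): 24 holes -> [(0, 1), (0, 2), (0, 5), (0, 6), (0, 9), (0, 10), (0, 13), (0, 14), (1, 0), (1, 1), (1, 2), (1, 3), (1, 4), (1, 5), (1, 6), (1, 7), (1, 8), (1, 9), (1, 10), (1, 11), (1, 12), (1, 13), (1, 14), (1, 15)]
Unfold 4 (reflect across h@2): 48 holes -> [(0, 1), (0, 2), (0, 5), (0, 6), (0, 9), (0, 10), (0, 13), (0, 14), (1, 0), (1, 1), (1, 2), (1, 3), (1, 4), (1, 5), (1, 6), (1, 7), (1, 8), (1, 9), (1, 10), (1, 11), (1, 12), (1, 13), (1, 14), (1, 15), (2, 0), (2, 1), (2, 2), (2, 3), (2, 4), (2, 5), (2, 6), (2, 7), (2, 8), (2, 9), (2, 10), (2, 11), (2, 12), (2, 13), (2, 14), (2, 15), (3, 1), (3, 2), (3, 5), (3, 6), (3, 9), (3, 10), (3, 13), (3, 14)]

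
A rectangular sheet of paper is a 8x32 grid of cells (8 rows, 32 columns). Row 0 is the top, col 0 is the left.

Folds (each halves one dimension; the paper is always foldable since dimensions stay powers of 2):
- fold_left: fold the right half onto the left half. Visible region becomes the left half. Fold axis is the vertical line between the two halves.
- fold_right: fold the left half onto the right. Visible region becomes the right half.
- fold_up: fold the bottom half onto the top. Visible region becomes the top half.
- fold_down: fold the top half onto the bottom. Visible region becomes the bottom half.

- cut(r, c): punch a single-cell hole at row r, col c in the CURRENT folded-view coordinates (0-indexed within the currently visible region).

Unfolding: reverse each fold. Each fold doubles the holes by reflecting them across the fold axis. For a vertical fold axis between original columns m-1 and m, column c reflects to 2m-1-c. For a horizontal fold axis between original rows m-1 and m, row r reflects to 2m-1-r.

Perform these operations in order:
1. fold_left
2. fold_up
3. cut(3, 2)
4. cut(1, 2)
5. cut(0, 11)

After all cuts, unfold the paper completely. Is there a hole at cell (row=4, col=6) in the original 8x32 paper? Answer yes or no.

Answer: no

Derivation:
Op 1 fold_left: fold axis v@16; visible region now rows[0,8) x cols[0,16) = 8x16
Op 2 fold_up: fold axis h@4; visible region now rows[0,4) x cols[0,16) = 4x16
Op 3 cut(3, 2): punch at orig (3,2); cuts so far [(3, 2)]; region rows[0,4) x cols[0,16) = 4x16
Op 4 cut(1, 2): punch at orig (1,2); cuts so far [(1, 2), (3, 2)]; region rows[0,4) x cols[0,16) = 4x16
Op 5 cut(0, 11): punch at orig (0,11); cuts so far [(0, 11), (1, 2), (3, 2)]; region rows[0,4) x cols[0,16) = 4x16
Unfold 1 (reflect across h@4): 6 holes -> [(0, 11), (1, 2), (3, 2), (4, 2), (6, 2), (7, 11)]
Unfold 2 (reflect across v@16): 12 holes -> [(0, 11), (0, 20), (1, 2), (1, 29), (3, 2), (3, 29), (4, 2), (4, 29), (6, 2), (6, 29), (7, 11), (7, 20)]
Holes: [(0, 11), (0, 20), (1, 2), (1, 29), (3, 2), (3, 29), (4, 2), (4, 29), (6, 2), (6, 29), (7, 11), (7, 20)]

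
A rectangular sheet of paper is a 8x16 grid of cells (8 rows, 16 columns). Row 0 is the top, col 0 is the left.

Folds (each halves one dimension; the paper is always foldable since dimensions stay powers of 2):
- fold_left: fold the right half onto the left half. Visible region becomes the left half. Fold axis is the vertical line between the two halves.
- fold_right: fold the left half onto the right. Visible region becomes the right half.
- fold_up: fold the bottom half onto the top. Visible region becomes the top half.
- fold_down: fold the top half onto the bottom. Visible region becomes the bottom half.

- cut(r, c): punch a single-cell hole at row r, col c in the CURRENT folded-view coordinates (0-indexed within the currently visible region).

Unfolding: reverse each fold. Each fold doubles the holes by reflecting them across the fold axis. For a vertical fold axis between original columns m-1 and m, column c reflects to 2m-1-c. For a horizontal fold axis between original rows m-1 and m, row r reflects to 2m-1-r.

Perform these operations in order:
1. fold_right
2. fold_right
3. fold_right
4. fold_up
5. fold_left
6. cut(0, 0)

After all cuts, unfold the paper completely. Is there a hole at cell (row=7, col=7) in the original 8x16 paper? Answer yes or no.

Op 1 fold_right: fold axis v@8; visible region now rows[0,8) x cols[8,16) = 8x8
Op 2 fold_right: fold axis v@12; visible region now rows[0,8) x cols[12,16) = 8x4
Op 3 fold_right: fold axis v@14; visible region now rows[0,8) x cols[14,16) = 8x2
Op 4 fold_up: fold axis h@4; visible region now rows[0,4) x cols[14,16) = 4x2
Op 5 fold_left: fold axis v@15; visible region now rows[0,4) x cols[14,15) = 4x1
Op 6 cut(0, 0): punch at orig (0,14); cuts so far [(0, 14)]; region rows[0,4) x cols[14,15) = 4x1
Unfold 1 (reflect across v@15): 2 holes -> [(0, 14), (0, 15)]
Unfold 2 (reflect across h@4): 4 holes -> [(0, 14), (0, 15), (7, 14), (7, 15)]
Unfold 3 (reflect across v@14): 8 holes -> [(0, 12), (0, 13), (0, 14), (0, 15), (7, 12), (7, 13), (7, 14), (7, 15)]
Unfold 4 (reflect across v@12): 16 holes -> [(0, 8), (0, 9), (0, 10), (0, 11), (0, 12), (0, 13), (0, 14), (0, 15), (7, 8), (7, 9), (7, 10), (7, 11), (7, 12), (7, 13), (7, 14), (7, 15)]
Unfold 5 (reflect across v@8): 32 holes -> [(0, 0), (0, 1), (0, 2), (0, 3), (0, 4), (0, 5), (0, 6), (0, 7), (0, 8), (0, 9), (0, 10), (0, 11), (0, 12), (0, 13), (0, 14), (0, 15), (7, 0), (7, 1), (7, 2), (7, 3), (7, 4), (7, 5), (7, 6), (7, 7), (7, 8), (7, 9), (7, 10), (7, 11), (7, 12), (7, 13), (7, 14), (7, 15)]
Holes: [(0, 0), (0, 1), (0, 2), (0, 3), (0, 4), (0, 5), (0, 6), (0, 7), (0, 8), (0, 9), (0, 10), (0, 11), (0, 12), (0, 13), (0, 14), (0, 15), (7, 0), (7, 1), (7, 2), (7, 3), (7, 4), (7, 5), (7, 6), (7, 7), (7, 8), (7, 9), (7, 10), (7, 11), (7, 12), (7, 13), (7, 14), (7, 15)]

Answer: yes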